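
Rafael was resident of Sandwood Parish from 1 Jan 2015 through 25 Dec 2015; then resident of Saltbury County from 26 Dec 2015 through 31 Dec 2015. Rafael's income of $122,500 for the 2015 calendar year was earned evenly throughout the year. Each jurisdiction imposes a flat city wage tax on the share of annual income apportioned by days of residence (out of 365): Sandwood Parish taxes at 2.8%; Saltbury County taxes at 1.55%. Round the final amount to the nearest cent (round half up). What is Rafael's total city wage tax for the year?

Sandwood Parish, 1 Jan – 25 Dec 2015: 359 days → $122,500 × 2.8% × 359/365 = $3,373.6164
Saltbury County, 26 Dec – 31 Dec 2015: 6 days → $122,500 × 1.55% × 6/365 = $31.2123
Total = $3,404.8288

$3,404.83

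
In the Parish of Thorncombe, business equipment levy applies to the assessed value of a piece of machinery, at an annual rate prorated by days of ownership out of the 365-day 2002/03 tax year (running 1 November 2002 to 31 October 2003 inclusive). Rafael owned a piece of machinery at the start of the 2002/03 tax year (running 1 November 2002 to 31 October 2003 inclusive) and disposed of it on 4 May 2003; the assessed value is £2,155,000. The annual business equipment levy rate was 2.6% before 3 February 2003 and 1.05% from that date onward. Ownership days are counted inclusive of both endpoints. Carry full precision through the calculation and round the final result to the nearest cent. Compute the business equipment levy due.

£20,071.02

1 November 2002 – 2 February 2003: 94 days at 2.6% → £2,155,000 × 2.6% × 94/365 = £14,429.6438
3 February – 4 May 2003: 91 days at 1.05% → £2,155,000 × 1.05% × 91/365 = £5,641.3767
Total = £20,071.0205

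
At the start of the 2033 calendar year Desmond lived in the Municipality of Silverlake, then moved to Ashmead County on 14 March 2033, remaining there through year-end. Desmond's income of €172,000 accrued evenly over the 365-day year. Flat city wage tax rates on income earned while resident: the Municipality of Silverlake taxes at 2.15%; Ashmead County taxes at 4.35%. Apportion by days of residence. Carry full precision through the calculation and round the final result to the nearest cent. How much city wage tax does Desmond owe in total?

€6,735.57

The Municipality of Silverlake, 1 January – 13 March 2033: 72 days → €172,000 × 2.15% × 72/365 = €729.4685
Ashmead County, 14 March – 31 December 2033: 293 days → €172,000 × 4.35% × 293/365 = €6,006.0986
Total = €6,735.5671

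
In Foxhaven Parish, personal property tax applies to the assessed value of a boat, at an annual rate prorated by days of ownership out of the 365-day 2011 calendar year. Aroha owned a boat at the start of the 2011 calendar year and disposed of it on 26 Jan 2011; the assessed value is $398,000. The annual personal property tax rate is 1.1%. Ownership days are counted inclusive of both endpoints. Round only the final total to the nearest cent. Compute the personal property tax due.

$311.86

Days held (1 Jan – 26 Jan 2011): 26 out of 365
Tax = $398,000 × 1.1% × 26/365 = $311.8575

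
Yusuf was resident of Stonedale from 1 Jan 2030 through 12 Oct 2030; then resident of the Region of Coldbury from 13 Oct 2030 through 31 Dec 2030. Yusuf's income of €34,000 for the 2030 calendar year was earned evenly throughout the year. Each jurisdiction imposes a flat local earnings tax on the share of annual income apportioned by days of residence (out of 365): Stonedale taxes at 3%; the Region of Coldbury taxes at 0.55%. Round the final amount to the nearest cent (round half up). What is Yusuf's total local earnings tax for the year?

€837.42

Stonedale, 1 Jan – 12 Oct 2030: 285 days → €34,000 × 3% × 285/365 = €796.4384
The Region of Coldbury, 13 Oct – 31 Dec 2030: 80 days → €34,000 × 0.55% × 80/365 = €40.9863
Total = €837.4247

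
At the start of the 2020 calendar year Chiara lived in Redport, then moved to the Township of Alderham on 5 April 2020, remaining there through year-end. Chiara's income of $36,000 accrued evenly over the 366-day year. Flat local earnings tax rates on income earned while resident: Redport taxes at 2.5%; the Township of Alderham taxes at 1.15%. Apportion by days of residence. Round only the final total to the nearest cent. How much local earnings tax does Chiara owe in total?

$540.15

Redport, 1 January – 4 April 2020: 95 days → $36,000 × 2.5% × 95/366 = $233.6066
The Township of Alderham, 5 April – 31 December 2020: 271 days → $36,000 × 1.15% × 271/366 = $306.5410
Total = $540.1475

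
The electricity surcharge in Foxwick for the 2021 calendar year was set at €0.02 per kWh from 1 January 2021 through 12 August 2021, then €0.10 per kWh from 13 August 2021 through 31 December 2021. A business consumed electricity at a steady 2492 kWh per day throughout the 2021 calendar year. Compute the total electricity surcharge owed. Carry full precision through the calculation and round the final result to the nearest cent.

1 January – 12 August 2021: 224 days × 2492 kWh/day = 558,208 kWh at €0.02/kWh → €11,164.16
13 August – 31 December 2021: 141 days × 2492 kWh/day = 351,372 kWh at €0.10/kWh → €35,137.20

€46,301.36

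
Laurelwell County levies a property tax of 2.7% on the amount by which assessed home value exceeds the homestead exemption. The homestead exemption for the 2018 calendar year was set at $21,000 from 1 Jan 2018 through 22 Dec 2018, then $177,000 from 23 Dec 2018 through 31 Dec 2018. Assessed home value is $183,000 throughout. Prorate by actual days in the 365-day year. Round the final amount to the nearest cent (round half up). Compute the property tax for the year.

1 Jan – 22 Dec 2018: 356 days, exemption $21,000 → ($183,000 − $21,000) × 2.7% × 356/365 = $4,266.1479
23 Dec – 31 Dec 2018: 9 days, exemption $177,000 → ($183,000 − $177,000) × 2.7% × 9/365 = $3.9945
Total = $4,270.1425

$4,270.14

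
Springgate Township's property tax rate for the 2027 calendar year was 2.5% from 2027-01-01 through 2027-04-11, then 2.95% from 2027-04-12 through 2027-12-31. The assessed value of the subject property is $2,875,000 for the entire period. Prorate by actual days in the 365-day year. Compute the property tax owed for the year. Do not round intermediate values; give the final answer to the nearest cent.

2027-01-01 to 2027-04-11: 101 days at 2.5% → $2,875,000 × 2.5% × 101/365 = $19,888.6986
2027-04-12 to 2027-12-31: 264 days at 2.95% → $2,875,000 × 2.95% × 264/365 = $61,343.8356
Total = $81,232.5342

$81,232.53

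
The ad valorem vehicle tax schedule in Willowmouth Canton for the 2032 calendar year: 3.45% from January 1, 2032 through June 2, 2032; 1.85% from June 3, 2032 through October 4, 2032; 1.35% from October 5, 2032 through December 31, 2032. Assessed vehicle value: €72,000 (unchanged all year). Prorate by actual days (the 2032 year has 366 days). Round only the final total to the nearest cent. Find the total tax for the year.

€1,730.16

January 1 – June 2, 2032: 154 days at 3.45% → €72,000 × 3.45% × 154/366 = €1,045.1803
June 3 – October 4, 2032: 124 days at 1.85% → €72,000 × 1.85% × 124/366 = €451.2787
October 5 – December 31, 2032: 88 days at 1.35% → €72,000 × 1.35% × 88/366 = €233.7049
Total = €1,730.1639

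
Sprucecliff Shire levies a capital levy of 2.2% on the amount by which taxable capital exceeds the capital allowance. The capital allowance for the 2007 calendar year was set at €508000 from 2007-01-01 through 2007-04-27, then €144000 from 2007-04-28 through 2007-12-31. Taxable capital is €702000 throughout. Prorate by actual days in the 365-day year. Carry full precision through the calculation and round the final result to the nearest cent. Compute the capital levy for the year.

2007-01-01 to 2007-04-27: 117 days, exemption €508000 → (€702000 − €508000) × 2.2% × 117/365 = €1368.0986
2007-04-28 to 2007-12-31: 248 days, exemption €144000 → (€702000 − €144000) × 2.2% × 248/365 = €8340.9534
Total = €9709.0521

€9709.05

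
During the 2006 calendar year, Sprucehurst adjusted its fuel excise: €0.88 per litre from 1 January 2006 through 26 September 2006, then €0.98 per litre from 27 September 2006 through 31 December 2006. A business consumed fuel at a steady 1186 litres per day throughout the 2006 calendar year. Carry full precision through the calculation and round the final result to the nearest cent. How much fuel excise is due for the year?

1 January – 26 September 2006: 269 days × 1186 litres/day = 319,034 litres at €0.88/litre → €280,749.92
27 September – 31 December 2006: 96 days × 1186 litres/day = 113,856 litres at €0.98/litre → €111,578.88

€392,328.80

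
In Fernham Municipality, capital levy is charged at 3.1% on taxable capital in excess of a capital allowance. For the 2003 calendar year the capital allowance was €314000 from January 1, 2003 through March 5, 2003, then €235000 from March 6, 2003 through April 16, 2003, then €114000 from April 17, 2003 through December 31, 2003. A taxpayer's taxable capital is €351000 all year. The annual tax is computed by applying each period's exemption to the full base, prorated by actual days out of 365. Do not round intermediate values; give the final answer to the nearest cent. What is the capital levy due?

€5828.25

January 1 – March 5, 2003: 64 days, exemption €314000 → (€351000 − €314000) × 3.1% × 64/365 = €201.1178
March 6 – April 16, 2003: 42 days, exemption €235000 → (€351000 − €235000) × 3.1% × 42/365 = €413.7863
April 17 – December 31, 2003: 259 days, exemption €114000 → (€351000 − €114000) × 3.1% × 259/365 = €5213.3507
Total = €5828.2548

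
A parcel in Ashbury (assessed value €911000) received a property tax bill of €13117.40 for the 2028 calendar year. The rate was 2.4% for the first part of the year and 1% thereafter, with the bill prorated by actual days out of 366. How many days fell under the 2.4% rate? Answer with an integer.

Let d = days at the first rate; then 366 − d days at the second rate.
€911000 × [2.4%·d + 1%·(366−d)] / 366 = €13117.40
Solving gives d = 115, so the new rate took effect on 25 April 2028.

115 days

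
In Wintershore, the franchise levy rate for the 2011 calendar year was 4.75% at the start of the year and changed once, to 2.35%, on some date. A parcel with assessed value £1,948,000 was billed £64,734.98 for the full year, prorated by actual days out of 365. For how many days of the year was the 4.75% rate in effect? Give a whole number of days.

148 days

Let d = days at the first rate; then 365 − d days at the second rate.
£1,948,000 × [4.75%·d + 2.35%·(365−d)] / 365 = £64,734.98
Solving gives d = 148, so the new rate took effect on 29 May 2011.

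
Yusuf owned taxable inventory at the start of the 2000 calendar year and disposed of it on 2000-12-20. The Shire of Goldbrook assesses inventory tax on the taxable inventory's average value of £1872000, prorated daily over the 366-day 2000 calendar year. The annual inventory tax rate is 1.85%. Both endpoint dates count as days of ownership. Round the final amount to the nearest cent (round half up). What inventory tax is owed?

£33591.15

Days held (2000-01-01 to 2000-12-20): 355 out of 366
Tax = £1872000 × 1.85% × 355/366 = £33591.1475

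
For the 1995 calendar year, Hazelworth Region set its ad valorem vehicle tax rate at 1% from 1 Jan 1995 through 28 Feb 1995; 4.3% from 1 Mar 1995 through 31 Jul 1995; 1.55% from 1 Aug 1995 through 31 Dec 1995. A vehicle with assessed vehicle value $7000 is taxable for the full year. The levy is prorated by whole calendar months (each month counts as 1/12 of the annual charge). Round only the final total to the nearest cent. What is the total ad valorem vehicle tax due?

1 Jan – 28 Feb 1995: 2 months at 1% → $7000 × 1% × 2/12 = $11.6667
1 Mar – 31 Jul 1995: 5 months at 4.3% → $7000 × 4.3% × 5/12 = $125.4167
1 Aug – 31 Dec 1995: 5 months at 1.55% → $7000 × 1.55% × 5/12 = $45.2083
Total = $182.2917

$182.29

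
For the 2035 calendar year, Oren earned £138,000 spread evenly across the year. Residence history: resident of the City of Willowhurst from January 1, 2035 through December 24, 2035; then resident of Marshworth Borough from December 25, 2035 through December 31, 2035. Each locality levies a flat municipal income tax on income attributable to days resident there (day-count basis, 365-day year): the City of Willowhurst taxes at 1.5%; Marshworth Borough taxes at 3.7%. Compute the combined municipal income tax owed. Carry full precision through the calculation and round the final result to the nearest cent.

£2,128.22

The City of Willowhurst, January 1 – December 24, 2035: 358 days → £138,000 × 1.5% × 358/365 = £2,030.3014
Marshworth Borough, December 25 – December 31, 2035: 7 days → £138,000 × 3.7% × 7/365 = £97.9233
Total = £2,128.2247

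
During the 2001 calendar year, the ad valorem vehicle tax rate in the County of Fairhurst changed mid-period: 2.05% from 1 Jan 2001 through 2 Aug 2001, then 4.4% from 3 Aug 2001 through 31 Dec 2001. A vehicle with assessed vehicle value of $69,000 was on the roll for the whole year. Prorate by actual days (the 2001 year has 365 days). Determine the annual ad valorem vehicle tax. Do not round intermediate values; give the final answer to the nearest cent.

$2,085.31

1 Jan – 2 Aug 2001: 214 days at 2.05% → $69,000 × 2.05% × 214/365 = $829.3233
3 Aug – 31 Dec 2001: 151 days at 4.4% → $69,000 × 4.4% × 151/365 = $1,255.9890
Total = $2,085.3123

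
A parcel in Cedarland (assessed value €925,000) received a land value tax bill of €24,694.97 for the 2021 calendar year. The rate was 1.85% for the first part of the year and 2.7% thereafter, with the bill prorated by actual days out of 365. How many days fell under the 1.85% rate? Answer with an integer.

13 days

Let d = days at the first rate; then 365 − d days at the second rate.
€925,000 × [1.85%·d + 2.7%·(365−d)] / 365 = €24,694.97
Solving gives d = 13, so the new rate took effect on 14 Jan 2021.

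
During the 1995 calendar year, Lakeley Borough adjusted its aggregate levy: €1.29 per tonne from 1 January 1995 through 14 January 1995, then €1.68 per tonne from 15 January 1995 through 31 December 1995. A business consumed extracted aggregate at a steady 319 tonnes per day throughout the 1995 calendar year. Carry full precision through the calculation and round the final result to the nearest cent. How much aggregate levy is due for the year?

€193869.06

1 January – 14 January 1995: 14 days × 319 tonnes/day = 4,466 tonnes at €1.29/tonne → €5761.14
15 January – 31 December 1995: 351 days × 319 tonnes/day = 111,969 tonnes at €1.68/tonne → €188107.92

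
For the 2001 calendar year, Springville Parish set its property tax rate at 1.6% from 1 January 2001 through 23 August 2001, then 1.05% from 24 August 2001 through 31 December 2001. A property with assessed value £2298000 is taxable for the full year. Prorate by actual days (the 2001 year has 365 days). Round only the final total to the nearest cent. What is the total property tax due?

£32266.44

1 January – 23 August 2001: 235 days at 1.6% → £2298000 × 1.6% × 235/365 = £23672.5479
24 August – 31 December 2001: 130 days at 1.05% → £2298000 × 1.05% × 130/365 = £8593.8904
Total = £32266.4384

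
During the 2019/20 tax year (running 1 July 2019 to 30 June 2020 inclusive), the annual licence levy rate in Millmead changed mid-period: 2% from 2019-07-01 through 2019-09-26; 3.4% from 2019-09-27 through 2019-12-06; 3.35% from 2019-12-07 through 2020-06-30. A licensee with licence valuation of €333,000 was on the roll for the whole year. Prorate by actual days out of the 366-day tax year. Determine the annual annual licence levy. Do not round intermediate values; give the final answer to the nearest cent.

2019-07-01 to 2019-09-26: 88 days at 2% → €333,000 × 2% × 88/366 = €1,601.3115
2019-09-27 to 2019-12-06: 71 days at 3.4% → €333,000 × 3.4% × 71/366 = €2,196.3443
2019-12-07 to 2020-06-30: 207 days at 3.35% → €333,000 × 3.35% × 207/366 = €6,309.2582
Total = €10,106.9139

€10,106.91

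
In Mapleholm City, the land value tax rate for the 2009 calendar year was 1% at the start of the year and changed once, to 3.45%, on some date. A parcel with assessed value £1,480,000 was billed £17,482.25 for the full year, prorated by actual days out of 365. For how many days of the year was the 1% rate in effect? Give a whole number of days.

338 days

Let d = days at the first rate; then 365 − d days at the second rate.
£1,480,000 × [1%·d + 3.45%·(365−d)] / 365 = £17,482.25
Solving gives d = 338, so the new rate took effect on December 5, 2009.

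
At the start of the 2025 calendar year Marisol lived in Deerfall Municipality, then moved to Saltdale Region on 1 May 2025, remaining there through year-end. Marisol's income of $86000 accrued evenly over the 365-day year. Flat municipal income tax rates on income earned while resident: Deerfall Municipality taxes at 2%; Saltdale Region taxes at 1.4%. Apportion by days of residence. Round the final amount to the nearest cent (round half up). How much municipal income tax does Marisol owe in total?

$1373.64

Deerfall Municipality, 1 Jan – 30 Apr 2025: 120 days → $86000 × 2% × 120/365 = $565.4795
Saltdale Region, 1 May – 31 Dec 2025: 245 days → $86000 × 1.4% × 245/365 = $808.1644
Total = $1373.6438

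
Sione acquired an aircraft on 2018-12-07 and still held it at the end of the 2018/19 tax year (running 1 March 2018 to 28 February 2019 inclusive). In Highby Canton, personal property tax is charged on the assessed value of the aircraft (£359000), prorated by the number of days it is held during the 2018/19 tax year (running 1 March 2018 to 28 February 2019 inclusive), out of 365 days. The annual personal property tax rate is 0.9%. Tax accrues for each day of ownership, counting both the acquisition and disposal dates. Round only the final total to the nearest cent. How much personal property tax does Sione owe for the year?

Days held (2018-12-07 to 2019-02-28): 84 out of 365
Tax = £359000 × 0.9% × 84/365 = £743.5726

£743.57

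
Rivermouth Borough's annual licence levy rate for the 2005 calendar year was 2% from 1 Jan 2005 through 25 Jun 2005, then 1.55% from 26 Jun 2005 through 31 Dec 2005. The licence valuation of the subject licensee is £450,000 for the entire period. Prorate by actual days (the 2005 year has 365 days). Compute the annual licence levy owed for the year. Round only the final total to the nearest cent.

£7,951.44

1 Jan – 25 Jun 2005: 176 days at 2% → £450,000 × 2% × 176/365 = £4,339.7260
26 Jun – 31 Dec 2005: 189 days at 1.55% → £450,000 × 1.55% × 189/365 = £3,611.7123
Total = £7,951.4384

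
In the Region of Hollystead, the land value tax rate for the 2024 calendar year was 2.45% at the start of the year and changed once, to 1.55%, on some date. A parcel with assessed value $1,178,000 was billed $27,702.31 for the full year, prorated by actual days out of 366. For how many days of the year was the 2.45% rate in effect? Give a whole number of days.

326 days

Let d = days at the first rate; then 366 − d days at the second rate.
$1,178,000 × [2.45%·d + 1.55%·(366−d)] / 366 = $27,702.31
Solving gives d = 326, so the new rate took effect on 22 November 2024.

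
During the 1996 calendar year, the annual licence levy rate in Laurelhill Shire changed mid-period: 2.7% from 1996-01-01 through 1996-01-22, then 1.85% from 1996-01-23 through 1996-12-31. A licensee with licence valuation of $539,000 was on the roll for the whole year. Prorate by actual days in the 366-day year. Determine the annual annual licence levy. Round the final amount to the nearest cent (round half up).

1996-01-01 to 1996-01-22: 22 days at 2.7% → $539,000 × 2.7% × 22/366 = $874.7705
1996-01-23 to 1996-12-31: 344 days at 1.85% → $539,000 × 1.85% × 344/366 = $9,372.1202
Total = $10,246.8907

$10,246.89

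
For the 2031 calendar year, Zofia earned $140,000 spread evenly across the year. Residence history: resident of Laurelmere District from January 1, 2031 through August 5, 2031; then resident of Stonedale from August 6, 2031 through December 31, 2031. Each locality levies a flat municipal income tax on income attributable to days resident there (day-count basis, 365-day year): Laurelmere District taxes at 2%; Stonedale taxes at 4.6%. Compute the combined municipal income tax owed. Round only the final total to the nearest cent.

Laurelmere District, January 1 – August 5, 2031: 217 days → $140,000 × 2% × 217/365 = $1,664.6575
Stonedale, August 6 – December 31, 2031: 148 days → $140,000 × 4.6% × 148/365 = $2,611.2877
Total = $4,275.9452

$4,275.95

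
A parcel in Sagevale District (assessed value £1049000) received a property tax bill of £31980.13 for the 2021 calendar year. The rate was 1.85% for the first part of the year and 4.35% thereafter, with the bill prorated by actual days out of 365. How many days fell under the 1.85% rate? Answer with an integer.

Let d = days at the first rate; then 365 − d days at the second rate.
£1049000 × [1.85%·d + 4.35%·(365−d)] / 365 = £31980.13
Solving gives d = 190, so the new rate took effect on 10 Jul 2021.

190 days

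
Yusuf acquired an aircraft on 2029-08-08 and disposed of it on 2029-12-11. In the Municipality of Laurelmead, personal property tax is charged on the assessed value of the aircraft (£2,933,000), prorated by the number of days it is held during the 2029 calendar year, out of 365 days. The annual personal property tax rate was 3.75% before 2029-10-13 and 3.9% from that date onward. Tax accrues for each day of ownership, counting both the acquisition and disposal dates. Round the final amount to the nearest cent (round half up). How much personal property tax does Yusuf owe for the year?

2029-08-08 to 2029-10-12: 66 days at 3.75% → £2,933,000 × 3.75% × 66/365 = £19,888.1507
2029-10-13 to 2029-12-11: 60 days at 3.9% → £2,933,000 × 3.9% × 60/365 = £18,803.3425
Total = £38,691.4932

£38,691.49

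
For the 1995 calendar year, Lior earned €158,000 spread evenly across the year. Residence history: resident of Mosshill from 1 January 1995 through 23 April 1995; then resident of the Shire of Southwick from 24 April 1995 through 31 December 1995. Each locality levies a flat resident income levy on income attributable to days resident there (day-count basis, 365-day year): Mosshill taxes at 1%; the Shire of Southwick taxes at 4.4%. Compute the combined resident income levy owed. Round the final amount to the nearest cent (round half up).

Mosshill, 1 January – 23 April 1995: 113 days → €158,000 × 1% × 113/365 = €489.1507
The Shire of Southwick, 24 April – 31 December 1995: 252 days → €158,000 × 4.4% × 252/365 = €4,799.7370
Total = €5,288.8877

€5,288.89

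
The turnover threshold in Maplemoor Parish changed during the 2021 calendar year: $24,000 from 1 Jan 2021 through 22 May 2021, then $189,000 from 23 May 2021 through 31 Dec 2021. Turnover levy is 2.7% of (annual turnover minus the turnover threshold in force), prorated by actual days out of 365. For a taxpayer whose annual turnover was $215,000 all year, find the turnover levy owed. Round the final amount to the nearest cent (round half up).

1 Jan – 22 May 2021: 142 days, exemption $24,000 → ($215,000 − $24,000) × 2.7% × 142/365 = $2,006.2849
23 May – 31 Dec 2021: 223 days, exemption $189,000 → ($215,000 − $189,000) × 2.7% × 223/365 = $428.8932
Total = $2,435.1781

$2,435.18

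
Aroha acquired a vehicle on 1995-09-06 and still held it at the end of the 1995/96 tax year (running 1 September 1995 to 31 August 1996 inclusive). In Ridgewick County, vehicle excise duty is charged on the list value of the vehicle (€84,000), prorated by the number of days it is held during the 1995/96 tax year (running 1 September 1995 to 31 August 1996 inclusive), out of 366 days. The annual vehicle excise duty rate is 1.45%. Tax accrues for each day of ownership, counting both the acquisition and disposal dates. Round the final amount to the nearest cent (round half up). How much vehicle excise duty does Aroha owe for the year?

€1,201.36

Days held (1995-09-06 to 1996-08-31): 361 out of 366
Tax = €84,000 × 1.45% × 361/366 = €1,201.3607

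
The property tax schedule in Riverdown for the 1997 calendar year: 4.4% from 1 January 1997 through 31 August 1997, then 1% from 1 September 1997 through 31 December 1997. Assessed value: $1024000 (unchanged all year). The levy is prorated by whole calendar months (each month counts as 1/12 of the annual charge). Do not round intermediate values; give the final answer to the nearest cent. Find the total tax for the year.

$33450.67

1 January – 31 August 1997: 8 months at 4.4% → $1024000 × 4.4% × 8/12 = $30037.3333
1 September – 31 December 1997: 4 months at 1% → $1024000 × 1% × 4/12 = $3413.3333
Total = $33450.6667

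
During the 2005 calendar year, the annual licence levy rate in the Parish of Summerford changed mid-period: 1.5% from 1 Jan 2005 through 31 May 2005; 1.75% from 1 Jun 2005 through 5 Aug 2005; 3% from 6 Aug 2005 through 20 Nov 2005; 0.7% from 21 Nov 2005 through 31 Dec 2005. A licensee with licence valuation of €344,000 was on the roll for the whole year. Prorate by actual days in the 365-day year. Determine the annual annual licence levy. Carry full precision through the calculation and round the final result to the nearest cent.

1 Jan – 31 May 2005: 151 days at 1.5% → €344,000 × 1.5% × 151/365 = €2,134.6849
1 Jun – 5 Aug 2005: 66 days at 1.75% → €344,000 × 1.75% × 66/365 = €1,088.5479
6 Aug – 20 Nov 2005: 107 days at 3% → €344,000 × 3% × 107/365 = €3,025.3151
21 Nov – 31 Dec 2005: 41 days at 0.7% → €344,000 × 0.7% × 41/365 = €270.4877
Total = €6,519.0356

€6,519.04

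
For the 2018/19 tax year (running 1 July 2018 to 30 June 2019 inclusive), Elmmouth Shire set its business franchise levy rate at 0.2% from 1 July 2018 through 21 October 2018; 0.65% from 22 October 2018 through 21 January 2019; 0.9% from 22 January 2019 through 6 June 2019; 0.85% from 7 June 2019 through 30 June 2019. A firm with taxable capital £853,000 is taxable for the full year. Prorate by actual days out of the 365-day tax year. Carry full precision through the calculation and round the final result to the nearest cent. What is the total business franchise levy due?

£5,262.89

1 July – 21 October 2018: 113 days at 0.2% → £853,000 × 0.2% × 113/365 = £528.1589
22 October 2018 – 21 January 2019: 92 days at 0.65% → £853,000 × 0.65% × 92/365 = £1,397.5178
22 January – 6 June 2019: 136 days at 0.9% → £853,000 × 0.9% × 136/365 = £2,860.4712
7 June – 30 June 2019: 24 days at 0.85% → £853,000 × 0.85% × 24/365 = £476.7452
Total = £5,262.8932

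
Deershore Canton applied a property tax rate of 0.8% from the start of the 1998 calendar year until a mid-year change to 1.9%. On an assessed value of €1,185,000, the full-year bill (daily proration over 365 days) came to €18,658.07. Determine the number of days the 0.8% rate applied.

Let d = days at the first rate; then 365 − d days at the second rate.
€1,185,000 × [0.8%·d + 1.9%·(365−d)] / 365 = €18,658.07
Solving gives d = 108, so the new rate took effect on 19 Apr 1998.

108 days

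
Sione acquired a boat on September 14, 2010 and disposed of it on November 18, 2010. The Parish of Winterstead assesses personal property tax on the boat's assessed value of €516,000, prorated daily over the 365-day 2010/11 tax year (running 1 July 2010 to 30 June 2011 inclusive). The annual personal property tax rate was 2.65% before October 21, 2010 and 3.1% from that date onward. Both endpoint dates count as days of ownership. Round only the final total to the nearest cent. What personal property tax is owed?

€2,657.05

September 14 – October 20, 2010: 37 days at 2.65% → €516,000 × 2.65% × 37/365 = €1,386.1315
October 21 – November 18, 2010: 29 days at 3.1% → €516,000 × 3.1% × 29/365 = €1,270.9151
Total = €2,657.0466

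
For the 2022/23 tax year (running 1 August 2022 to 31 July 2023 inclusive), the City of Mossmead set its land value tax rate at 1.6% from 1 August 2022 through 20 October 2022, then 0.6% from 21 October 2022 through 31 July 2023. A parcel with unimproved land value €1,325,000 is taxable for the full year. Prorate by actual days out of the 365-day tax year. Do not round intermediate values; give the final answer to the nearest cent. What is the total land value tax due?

1 August – 20 October 2022: 81 days at 1.6% → €1,325,000 × 1.6% × 81/365 = €4,704.6575
21 October 2022 – 31 July 2023: 284 days at 0.6% → €1,325,000 × 0.6% × 284/365 = €6,185.7534
Total = €10,890.4110

€10,890.41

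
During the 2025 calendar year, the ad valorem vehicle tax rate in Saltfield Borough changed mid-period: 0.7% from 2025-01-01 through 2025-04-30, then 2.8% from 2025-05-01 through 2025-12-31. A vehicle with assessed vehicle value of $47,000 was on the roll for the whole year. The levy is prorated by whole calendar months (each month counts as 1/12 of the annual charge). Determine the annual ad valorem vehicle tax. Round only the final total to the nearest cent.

$987.00

2025-01-01 to 2025-04-30: 4 months at 0.7% → $47,000 × 0.7% × 4/12 = $109.6667
2025-05-01 to 2025-12-31: 8 months at 2.8% → $47,000 × 2.8% × 8/12 = $877.3333
Total = $987.0000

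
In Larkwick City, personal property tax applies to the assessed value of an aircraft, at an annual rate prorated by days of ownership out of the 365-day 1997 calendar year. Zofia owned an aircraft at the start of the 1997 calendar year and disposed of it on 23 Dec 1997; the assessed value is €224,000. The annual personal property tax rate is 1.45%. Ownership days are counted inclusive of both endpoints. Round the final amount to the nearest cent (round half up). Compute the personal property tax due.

Days held (1 Jan – 23 Dec 1997): 357 out of 365
Tax = €224,000 × 1.45% × 357/365 = €3,176.8110

€3,176.81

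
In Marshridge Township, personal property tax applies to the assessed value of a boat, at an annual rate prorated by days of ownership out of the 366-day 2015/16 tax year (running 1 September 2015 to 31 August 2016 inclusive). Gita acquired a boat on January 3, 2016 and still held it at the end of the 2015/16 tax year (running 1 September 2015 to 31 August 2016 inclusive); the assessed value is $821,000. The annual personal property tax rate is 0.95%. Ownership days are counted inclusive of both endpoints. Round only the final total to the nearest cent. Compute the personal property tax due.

$5,157.05

Days held (January 3 – August 31, 2016): 242 out of 366
Tax = $821,000 × 0.95% × 242/366 = $5,157.0464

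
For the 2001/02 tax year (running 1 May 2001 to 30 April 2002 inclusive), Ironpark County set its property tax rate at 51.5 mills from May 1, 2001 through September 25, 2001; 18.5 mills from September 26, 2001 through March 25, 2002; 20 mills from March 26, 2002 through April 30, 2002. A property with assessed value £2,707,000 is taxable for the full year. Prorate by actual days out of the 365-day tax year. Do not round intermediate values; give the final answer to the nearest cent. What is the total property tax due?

May 1 – September 25, 2001: 148 days at 51.5 mills → £2,707,000 × 5.15% × 148/365 = £56,528.0932
September 26, 2001 – March 25, 2002: 181 days at 18.5 mills → £2,707,000 × 1.85% × 181/365 = £24,833.9438
March 26 – April 30, 2002: 36 days at 20 mills → £2,707,000 × 2% × 36/365 = £5,339.8356
Total = £86,701.8726

£86,701.87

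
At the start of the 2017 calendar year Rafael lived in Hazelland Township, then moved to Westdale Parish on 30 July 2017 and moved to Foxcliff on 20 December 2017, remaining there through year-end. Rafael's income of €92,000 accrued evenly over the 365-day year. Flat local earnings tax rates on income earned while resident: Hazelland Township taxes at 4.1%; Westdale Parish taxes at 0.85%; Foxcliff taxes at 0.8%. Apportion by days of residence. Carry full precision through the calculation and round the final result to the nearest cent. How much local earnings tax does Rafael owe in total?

Hazelland Township, 1 January – 29 July 2017: 210 days → €92,000 × 4.1% × 210/365 = €2,170.1918
Westdale Parish, 30 July – 19 December 2017: 143 days → €92,000 × 0.85% × 143/365 = €306.3726
Foxcliff, 20 December – 31 December 2017: 12 days → €92,000 × 0.8% × 12/365 = €24.1973
Total = €2,500.7616

€2,500.76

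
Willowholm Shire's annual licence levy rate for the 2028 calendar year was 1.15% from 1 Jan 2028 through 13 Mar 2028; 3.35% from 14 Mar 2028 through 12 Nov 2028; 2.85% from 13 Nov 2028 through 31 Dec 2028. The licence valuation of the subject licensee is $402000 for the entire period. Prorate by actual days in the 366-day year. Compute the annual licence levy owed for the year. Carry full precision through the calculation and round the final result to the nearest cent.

1 Jan – 13 Mar 2028: 73 days at 1.15% → $402000 × 1.15% × 73/366 = $922.0738
14 Mar – 12 Nov 2028: 244 days at 3.35% → $402000 × 3.35% × 244/366 = $8978.0000
13 Nov – 31 Dec 2028: 49 days at 2.85% → $402000 × 2.85% × 49/366 = $1533.8607
Total = $11433.9344

$11433.93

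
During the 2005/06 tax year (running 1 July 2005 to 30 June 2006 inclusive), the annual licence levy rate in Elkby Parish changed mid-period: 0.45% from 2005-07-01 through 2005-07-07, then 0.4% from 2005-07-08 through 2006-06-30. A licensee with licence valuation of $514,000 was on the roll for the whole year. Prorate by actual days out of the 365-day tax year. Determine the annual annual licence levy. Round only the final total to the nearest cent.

2005-07-01 to 2005-07-07: 7 days at 0.45% → $514,000 × 0.45% × 7/365 = $44.3589
2005-07-08 to 2006-06-30: 358 days at 0.4% → $514,000 × 0.4% × 358/365 = $2,016.5699
Total = $2,060.9288

$2,060.93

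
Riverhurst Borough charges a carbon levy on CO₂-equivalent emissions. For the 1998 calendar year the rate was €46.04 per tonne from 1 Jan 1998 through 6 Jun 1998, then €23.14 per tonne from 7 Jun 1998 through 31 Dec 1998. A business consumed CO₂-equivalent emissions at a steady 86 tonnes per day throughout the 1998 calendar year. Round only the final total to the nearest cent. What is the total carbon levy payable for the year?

€1,035,560.40

1 Jan – 6 Jun 1998: 157 days × 86 tonnes/day = 13,502 tonnes at €46.04/tonne → €621,632.08
7 Jun – 31 Dec 1998: 208 days × 86 tonnes/day = 17,888 tonnes at €23.14/tonne → €413,928.32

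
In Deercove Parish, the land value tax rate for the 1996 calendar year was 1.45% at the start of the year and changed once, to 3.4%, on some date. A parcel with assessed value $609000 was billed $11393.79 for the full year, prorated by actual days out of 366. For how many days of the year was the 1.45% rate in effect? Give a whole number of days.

287 days

Let d = days at the first rate; then 366 − d days at the second rate.
$609000 × [1.45%·d + 3.4%·(366−d)] / 366 = $11393.79
Solving gives d = 287, so the new rate took effect on October 14, 1996.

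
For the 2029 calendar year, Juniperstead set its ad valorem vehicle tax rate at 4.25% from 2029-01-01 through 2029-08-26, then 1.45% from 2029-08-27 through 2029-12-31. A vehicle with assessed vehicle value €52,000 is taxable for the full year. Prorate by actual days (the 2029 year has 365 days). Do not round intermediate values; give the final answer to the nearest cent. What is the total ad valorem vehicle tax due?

€1,703.39

2029-01-01 to 2029-08-26: 238 days at 4.25% → €52,000 × 4.25% × 238/365 = €1,441.0411
2029-08-27 to 2029-12-31: 127 days at 1.45% → €52,000 × 1.45% × 127/365 = €262.3507
Total = €1,703.3918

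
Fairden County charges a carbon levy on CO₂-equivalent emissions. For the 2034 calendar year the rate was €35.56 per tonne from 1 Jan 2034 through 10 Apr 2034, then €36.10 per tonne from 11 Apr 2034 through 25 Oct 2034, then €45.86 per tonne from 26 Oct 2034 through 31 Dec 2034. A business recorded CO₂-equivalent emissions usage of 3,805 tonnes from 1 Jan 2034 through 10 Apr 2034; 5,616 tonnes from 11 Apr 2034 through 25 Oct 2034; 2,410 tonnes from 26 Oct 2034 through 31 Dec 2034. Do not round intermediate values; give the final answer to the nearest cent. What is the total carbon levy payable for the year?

1 Jan – 10 Apr 2034: 3,805 tonnes at €35.56/tonne → €135,305.80
11 Apr – 25 Oct 2034: 5,616 tonnes at €36.10/tonne → €202,737.60
26 Oct – 31 Dec 2034: 2,410 tonnes at €45.86/tonne → €110,522.60

€448,566.00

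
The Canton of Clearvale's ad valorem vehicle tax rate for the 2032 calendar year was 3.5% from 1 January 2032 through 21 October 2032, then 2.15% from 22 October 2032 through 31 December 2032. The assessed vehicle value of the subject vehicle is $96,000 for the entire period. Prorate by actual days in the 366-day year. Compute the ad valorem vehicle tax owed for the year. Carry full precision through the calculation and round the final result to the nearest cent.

$3,108.59

1 January – 21 October 2032: 295 days at 3.5% → $96,000 × 3.5% × 295/366 = $2,708.1967
22 October – 31 December 2032: 71 days at 2.15% → $96,000 × 2.15% × 71/366 = $400.3934
Total = $3,108.5902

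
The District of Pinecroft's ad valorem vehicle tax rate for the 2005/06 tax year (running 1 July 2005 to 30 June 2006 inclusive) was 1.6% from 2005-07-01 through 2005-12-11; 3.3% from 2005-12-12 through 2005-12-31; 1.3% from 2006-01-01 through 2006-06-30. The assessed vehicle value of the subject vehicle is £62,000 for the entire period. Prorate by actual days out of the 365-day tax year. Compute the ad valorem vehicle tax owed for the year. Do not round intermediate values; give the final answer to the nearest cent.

2005-07-01 to 2005-12-11: 164 days at 1.6% → £62,000 × 1.6% × 164/365 = £445.7205
2005-12-12 to 2005-12-31: 20 days at 3.3% → £62,000 × 3.3% × 20/365 = £112.1096
2006-01-01 to 2006-06-30: 181 days at 1.3% → £62,000 × 1.3% × 181/365 = £399.6877
Total = £957.5178

£957.52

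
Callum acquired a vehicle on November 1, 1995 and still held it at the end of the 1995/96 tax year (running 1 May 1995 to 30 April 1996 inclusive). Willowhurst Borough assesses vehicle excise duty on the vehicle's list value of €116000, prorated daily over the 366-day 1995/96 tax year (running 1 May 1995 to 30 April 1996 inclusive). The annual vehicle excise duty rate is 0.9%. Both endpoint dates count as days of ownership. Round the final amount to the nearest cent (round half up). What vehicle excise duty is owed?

Days held (November 1, 1995 – April 30, 1996): 182 out of 366
Tax = €116000 × 0.9% × 182/366 = €519.1475

€519.15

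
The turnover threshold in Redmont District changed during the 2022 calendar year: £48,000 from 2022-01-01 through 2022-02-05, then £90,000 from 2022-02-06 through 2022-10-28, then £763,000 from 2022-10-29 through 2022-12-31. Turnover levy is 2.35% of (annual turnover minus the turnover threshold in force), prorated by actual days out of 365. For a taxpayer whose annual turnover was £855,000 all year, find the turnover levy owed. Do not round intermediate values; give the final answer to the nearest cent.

2022-01-01 to 2022-02-05: 36 days, exemption £48,000 → (£855,000 − £48,000) × 2.35% × 36/365 = £1,870.4712
2022-02-06 to 2022-10-28: 265 days, exemption £90,000 → (£855,000 − £90,000) × 2.35% × 265/365 = £13,052.1575
2022-10-29 to 2022-12-31: 64 days, exemption £763,000 → (£855,000 − £763,000) × 2.35% × 64/365 = £379.0904
Total = £15,301.7192

£15,301.72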